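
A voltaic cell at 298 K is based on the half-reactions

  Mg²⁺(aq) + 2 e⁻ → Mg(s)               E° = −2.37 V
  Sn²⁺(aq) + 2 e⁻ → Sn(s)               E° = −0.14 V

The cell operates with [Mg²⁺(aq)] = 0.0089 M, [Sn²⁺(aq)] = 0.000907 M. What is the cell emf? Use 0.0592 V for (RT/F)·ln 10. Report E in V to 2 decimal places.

Sn²⁺/Sn is reduced (cathode, E° = −0.14 V) and Mg²⁺/Mg is oxidized (anode).
E°cell = −0.14 − (−2.37) = +2.23 V, with n = 2 electrons transferred.
For the overall reaction Sn²⁺(aq) + Mg(s) → Sn(s) + Mg²⁺(aq), Q = [Mg²⁺(aq)] / [Sn²⁺(aq)] = 9.81, giving log Q = 0.992.
Applying E = E° − (RT ln10/nF)·log Q gives +2.23 − (0.0592/2)(0.992) = +2.20 V.

+2.20 V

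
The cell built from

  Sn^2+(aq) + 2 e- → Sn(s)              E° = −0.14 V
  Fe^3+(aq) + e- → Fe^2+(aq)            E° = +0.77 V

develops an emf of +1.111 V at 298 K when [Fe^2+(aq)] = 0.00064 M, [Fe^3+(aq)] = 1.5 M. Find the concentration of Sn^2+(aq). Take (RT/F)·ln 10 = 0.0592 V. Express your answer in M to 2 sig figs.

0.89 M

With Fe³⁺/Fe²⁺ at the cathode and Sn²⁺/Sn at the anode, E°cell = +0.77 − (−0.14) = +0.91 V (n = 2).
From the Nernst equation, log Q = n(E° − E)/0.0592 = 2·(+0.91 − (+1.111))/0.0592 = −6.791.
For 2 Fe^3+(aq) + Sn(s) → 2 Fe^2+(aq) + Sn^2+(aq), the reaction quotient is Q = ([Fe^2+(aq)]^2·[Sn^2+(aq)]) / [Fe^3+(aq)]^2.
Substituting the known concentrations and solving, log [Sn^2+(aq)] = −0.051 and [Sn^2+(aq)] = 0.89 M.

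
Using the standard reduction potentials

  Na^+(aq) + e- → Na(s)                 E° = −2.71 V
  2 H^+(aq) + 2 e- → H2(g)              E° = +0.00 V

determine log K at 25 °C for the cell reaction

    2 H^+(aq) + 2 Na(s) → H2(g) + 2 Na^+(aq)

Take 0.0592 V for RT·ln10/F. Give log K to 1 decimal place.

The 2H⁺/H₂ couple is reduced (cathode); E°cell = +0.00 − (−2.71) = +2.71 V with n = 2.
At equilibrium E = 0, so log K = nE°cell / 0.0592 = (2)(+2.71) / 0.0592 = 91.6.

log K = 91.6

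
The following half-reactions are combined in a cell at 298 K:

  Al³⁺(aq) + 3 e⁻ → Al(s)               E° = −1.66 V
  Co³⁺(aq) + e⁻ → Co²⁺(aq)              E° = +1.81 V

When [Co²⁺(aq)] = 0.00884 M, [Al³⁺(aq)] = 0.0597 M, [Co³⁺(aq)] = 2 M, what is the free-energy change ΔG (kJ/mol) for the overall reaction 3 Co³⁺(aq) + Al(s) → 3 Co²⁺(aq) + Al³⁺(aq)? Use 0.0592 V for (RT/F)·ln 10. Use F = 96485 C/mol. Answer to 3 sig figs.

−1050 kJ/mol

E°cell = +1.81 − (−1.66) = +3.47 V; the balanced reaction transfers n = 3 electrons.
Q = ([Co²⁺(aq)]^3·[Al³⁺(aq)]) / [Co³⁺(aq)]^3 = 5.16×10^−9, so log Q = −8.288 and E = +3.47 − (0.0592/3)(−8.288) = +3.6335 V.
Finally ΔG = −nFE = −(3)(96485 C/mol)(+3.6335 V) = −1050 kJ/mol.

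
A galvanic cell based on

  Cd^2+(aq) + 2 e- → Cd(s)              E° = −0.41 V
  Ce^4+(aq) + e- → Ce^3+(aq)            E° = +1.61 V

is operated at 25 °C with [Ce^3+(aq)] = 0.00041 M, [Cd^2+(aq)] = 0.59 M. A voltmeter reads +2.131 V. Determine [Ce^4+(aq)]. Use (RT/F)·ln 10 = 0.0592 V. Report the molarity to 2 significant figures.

Ce⁴⁺/Ce³⁺ is the cathode (higher E°); E°cell = +1.61 − (−0.41) = +2.02 V with n = 2.
Rearranging E = E° − (0.0592/n)·log Q gives log Q = 2(+2.02 − (+2.131))/0.0592 = −3.750.
The balanced reaction is 2 Ce^4+(aq) + Cd(s) → 2 Ce^3+(aq) + Cd^2+(aq), so Q = ([Ce^3+(aq)]^2·[Cd^2+(aq)]) / [Ce^4+(aq)]^2.
Substituting the known concentrations and solving, log [Ce^4+(aq)] = −1.627 and [Ce^4+(aq)] = 0.024 M.

0.024 M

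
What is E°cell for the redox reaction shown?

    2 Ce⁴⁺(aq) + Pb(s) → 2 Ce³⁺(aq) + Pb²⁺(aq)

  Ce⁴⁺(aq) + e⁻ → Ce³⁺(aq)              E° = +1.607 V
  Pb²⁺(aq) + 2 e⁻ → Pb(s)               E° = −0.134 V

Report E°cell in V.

+1.741 V

Ce⁴⁺(aq) gains electrons, so the Ce⁴⁺/Ce³⁺ couple is the cathode; the Pb²⁺/Pb couple is the anode.
E°cell = E°(cathode) − E°(anode) = +1.607 − (−0.134) = +1.741 V.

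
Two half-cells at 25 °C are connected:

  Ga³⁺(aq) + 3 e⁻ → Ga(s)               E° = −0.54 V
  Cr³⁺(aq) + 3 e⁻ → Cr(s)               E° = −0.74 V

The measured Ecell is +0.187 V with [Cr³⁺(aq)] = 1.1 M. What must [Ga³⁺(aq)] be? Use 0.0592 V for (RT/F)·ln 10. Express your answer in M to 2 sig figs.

0.24 M

Ga³⁺/Ga is the cathode (higher E°); E°cell = −0.54 − (−0.74) = +0.20 V with n = 3.
From the Nernst equation, log Q = n(E° − E)/0.0592 = 3·(+0.20 − (+0.187))/0.0592 = 0.659.
Balancing electrons gives Ga³⁺(aq) + Cr(s) → Ga(s) + Cr³⁺(aq); thus Q = [Cr³⁺(aq)] / [Ga³⁺(aq)].
Substituting the known concentrations and solving, log [Ga³⁺(aq)] = −0.618 and [Ga³⁺(aq)] = 0.24 M.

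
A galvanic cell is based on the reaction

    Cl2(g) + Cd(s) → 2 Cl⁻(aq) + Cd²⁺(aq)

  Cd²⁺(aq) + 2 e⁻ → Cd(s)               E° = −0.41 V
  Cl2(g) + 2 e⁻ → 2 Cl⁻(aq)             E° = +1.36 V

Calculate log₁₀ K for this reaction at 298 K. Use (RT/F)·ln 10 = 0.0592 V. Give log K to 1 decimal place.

The Cl₂/Cl⁻ couple is reduced (cathode); E°cell = +1.36 − (−0.41) = +1.77 V with n = 2.
At equilibrium E = 0, so log K = nE°cell / 0.0592 = (2)(+1.77) / 0.0592 = 59.8.

log K = 59.8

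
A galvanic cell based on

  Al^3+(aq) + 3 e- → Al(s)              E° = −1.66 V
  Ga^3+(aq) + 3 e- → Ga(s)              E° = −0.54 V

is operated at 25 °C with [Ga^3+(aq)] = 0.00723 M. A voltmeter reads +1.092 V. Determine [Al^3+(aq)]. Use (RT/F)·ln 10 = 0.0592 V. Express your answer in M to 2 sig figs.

0.19 M

The Ga³⁺/Ga couple has the larger reduction potential, so it is the cathode: E°cell = −0.54 − (−1.66) = +1.12 V and n = 3.
Rearranging E = E° − (0.0592/n)·log Q gives log Q = 3(+1.12 − (+1.092))/0.0592 = 1.419.
Balancing electrons gives Ga^3+(aq) + Al(s) → Ga(s) + Al^3+(aq); thus Q = [Al^3+(aq)] / [Ga^3+(aq)].
Isolating [Al^3+(aq)] in Q = 10^{1.419} yields log [Al^3+(aq)] = −0.722, i.e. 0.19 M.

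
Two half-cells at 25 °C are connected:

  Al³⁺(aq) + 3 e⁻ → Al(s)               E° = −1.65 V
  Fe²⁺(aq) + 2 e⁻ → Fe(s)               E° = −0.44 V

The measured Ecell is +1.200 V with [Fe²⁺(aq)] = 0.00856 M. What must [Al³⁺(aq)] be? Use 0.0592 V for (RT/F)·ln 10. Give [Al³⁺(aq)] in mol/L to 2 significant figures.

Fe²⁺/Fe is the cathode (higher E°); E°cell = −0.44 − (−1.65) = +1.21 V with n = 6.
From the Nernst equation, log Q = n(E° − E)/0.0592 = 6·(+1.21 − (+1.200))/0.0592 = 1.014.
Balancing electrons gives 3 Fe²⁺(aq) + 2 Al(s) → 3 Fe(s) + 2 Al³⁺(aq); thus Q = [Al³⁺(aq)]^2 / [Fe²⁺(aq)]^3.
Isolating [Al³⁺(aq)] in Q = 10^{1.014} yields log [Al³⁺(aq)] = −2.594, i.e. 0.0025 M.

0.0025 M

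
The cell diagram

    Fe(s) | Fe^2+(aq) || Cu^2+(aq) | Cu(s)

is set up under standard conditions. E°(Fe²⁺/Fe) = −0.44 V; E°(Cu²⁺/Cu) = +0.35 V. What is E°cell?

+0.79 V

By convention the left-hand electrode in cell notation is the anode (oxidation) and the right-hand electrode is the cathode (reduction).
E°cell = E°(right) − E°(left) = +0.35 − (−0.44) = +0.79 V.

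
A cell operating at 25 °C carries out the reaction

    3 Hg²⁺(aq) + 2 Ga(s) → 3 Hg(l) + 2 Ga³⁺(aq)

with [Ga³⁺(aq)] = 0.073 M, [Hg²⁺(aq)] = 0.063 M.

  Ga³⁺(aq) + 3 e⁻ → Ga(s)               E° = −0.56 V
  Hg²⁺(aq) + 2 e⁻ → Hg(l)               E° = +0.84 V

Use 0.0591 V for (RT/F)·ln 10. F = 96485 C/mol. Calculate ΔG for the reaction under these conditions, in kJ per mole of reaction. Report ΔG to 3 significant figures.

With Hg²⁺/Hg reduced at the cathode, E°cell = +0.84 − (−0.56) = +1.40 V and n = 6.
Here Q = [Ga³⁺(aq)]^2 / [Hg²⁺(aq)]^3 = 21.3 (log Q = 1.329), giving E = +1.40 − (0.0591/6)·(1.329) = +1.3869 V.
Then ΔG = −nFE = −6 × 96485 × +1.3869 J/mol = −803 kJ/mol.

−803 kJ/mol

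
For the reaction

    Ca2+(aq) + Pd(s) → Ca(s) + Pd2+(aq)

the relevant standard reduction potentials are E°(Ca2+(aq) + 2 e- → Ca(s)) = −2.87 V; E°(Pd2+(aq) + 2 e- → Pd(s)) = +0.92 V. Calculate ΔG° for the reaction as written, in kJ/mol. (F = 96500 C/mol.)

In the reaction as written Ca2+(aq) is reduced, so the Ca²⁺/Ca couple is the cathode and Pd²⁺/Pd is the anode.
E°cell = −2.87 − (+0.92) = −3.79 V; balancing electrons gives n = 2.
ΔG° = −nFE°cell = −(2)(96500)(−3.79) J/mol = +731 kJ/mol.

+731 kJ/mol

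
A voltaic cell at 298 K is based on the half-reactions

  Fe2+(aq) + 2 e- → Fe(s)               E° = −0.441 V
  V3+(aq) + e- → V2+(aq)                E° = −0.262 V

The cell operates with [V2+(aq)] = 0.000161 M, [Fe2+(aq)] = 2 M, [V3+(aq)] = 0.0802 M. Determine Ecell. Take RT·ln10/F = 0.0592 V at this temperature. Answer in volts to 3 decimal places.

+0.330 V

V³⁺/V²⁺ is reduced (cathode, E° = −0.262 V) and Fe²⁺/Fe is oxidized (anode).
The standard potential is −0.262 − (−0.441) = +0.179 V and the balanced reaction transfers n = 2 electrons.
For the overall reaction 2 V3+(aq) + Fe(s) → 2 V2+(aq) + Fe2+(aq), Q = ([V2+(aq)]^2·[Fe2+(aq)]) / [V3+(aq)]^2 = 8.06×10^−6, giving log Q = −5.094.
By the Nernst equation, E = +0.179 − (0.0592/2)·(−5.094) = +0.330 V.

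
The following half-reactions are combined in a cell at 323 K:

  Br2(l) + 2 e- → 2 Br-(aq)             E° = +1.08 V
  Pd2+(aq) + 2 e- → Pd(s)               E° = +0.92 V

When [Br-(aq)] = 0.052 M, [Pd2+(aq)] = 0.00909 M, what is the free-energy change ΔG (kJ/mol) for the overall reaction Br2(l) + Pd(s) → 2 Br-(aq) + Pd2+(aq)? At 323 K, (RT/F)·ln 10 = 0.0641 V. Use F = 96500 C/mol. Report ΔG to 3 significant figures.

E°cell = +1.08 − (+0.92) = +0.16 V; the balanced reaction transfers n = 2 electrons.
Here Q = [Br-(aq)]^2·[Pd2+(aq)] = 2.46×10^−5 (log Q = −4.609), giving E = +0.16 − (0.0641/2)·(−4.609) = +0.3077 V.
Then ΔG = −nFE = −2 × 96500 × +0.3077 J/mol = −59.4 kJ/mol.

−59.4 kJ/mol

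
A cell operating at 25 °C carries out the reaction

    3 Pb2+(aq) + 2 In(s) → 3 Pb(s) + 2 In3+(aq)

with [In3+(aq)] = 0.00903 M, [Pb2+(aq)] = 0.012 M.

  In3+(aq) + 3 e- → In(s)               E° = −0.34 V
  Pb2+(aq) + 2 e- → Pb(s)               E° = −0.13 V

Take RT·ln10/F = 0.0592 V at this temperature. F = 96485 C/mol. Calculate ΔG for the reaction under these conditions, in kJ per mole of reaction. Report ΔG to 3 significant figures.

−112 kJ/mol

The standard cell potential is −0.13 − (−0.34) = +0.21 V, with n = 6 electrons in the balanced equation.
Here Q = [In3+(aq)]^2 / [Pb2+(aq)]^3 = 47.2 (log Q = 1.674), giving E = +0.21 − (0.0592/6)·(1.674) = +0.1935 V.
ΔG = −nFE = −(6)(96485)(+0.1935) J/mol = −112 kJ/mol.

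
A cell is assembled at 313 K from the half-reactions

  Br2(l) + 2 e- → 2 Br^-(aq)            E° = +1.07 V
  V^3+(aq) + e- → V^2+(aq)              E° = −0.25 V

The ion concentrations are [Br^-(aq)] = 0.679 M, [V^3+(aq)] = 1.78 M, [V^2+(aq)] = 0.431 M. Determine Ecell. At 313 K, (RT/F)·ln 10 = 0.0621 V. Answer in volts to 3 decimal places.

+1.292 V

Br₂/Br⁻ is reduced (cathode, E° = +1.07 V) and V³⁺/V²⁺ is oxidized (anode).
E°cell = E°cat − E°an = +1.07 − (−0.25) = +1.32 V; n = 2.
Balancing gives Br2(l) + 2 V^2+(aq) → 2 Br^-(aq) + 2 V^3+(aq); hence Q = ([Br^-(aq)]^2·[V^3+(aq)]^2) / [V^2+(aq)]^2 = 7.86 (log Q = 0.896).
Applying E = E° − (RT ln10/nF)·log Q gives +1.32 − (0.0621/2)(0.896) = +1.292 V.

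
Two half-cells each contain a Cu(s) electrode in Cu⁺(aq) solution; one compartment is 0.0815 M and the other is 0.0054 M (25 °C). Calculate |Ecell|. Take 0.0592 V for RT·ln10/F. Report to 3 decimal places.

For a concentration cell E°cell = 0, since both electrodes use the same couple.
The compartment with the higher Cu⁺(aq) concentration (0.0815 M) acts as the cathode; ions are reduced there and produced at the dilute (0.0054 M) anode.
With n = 1, Ecell = −(0.0592/1)·log([dilute]/[conc]) = −(0.0592/1)·log(0.0054/0.0815) = +0.070 V.

0.070 V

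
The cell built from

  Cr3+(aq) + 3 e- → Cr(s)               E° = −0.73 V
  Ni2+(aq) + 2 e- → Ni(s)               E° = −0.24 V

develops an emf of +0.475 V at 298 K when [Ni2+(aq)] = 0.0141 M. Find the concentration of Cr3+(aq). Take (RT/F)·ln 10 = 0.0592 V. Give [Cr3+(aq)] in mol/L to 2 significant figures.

Ni²⁺/Ni is the cathode (higher E°); E°cell = −0.24 − (−0.73) = +0.49 V with n = 6.
Rearranging E = E° − (0.0592/n)·log Q gives log Q = 6(+0.49 − (+0.475))/0.0592 = 1.520.
Balancing electrons gives 3 Ni2+(aq) + 2 Cr(s) → 3 Ni(s) + 2 Cr3+(aq); thus Q = [Cr3+(aq)]^2 / [Ni2+(aq)]^3.
Solving for the unknown gives log [Cr3+(aq)] = −2.016, so [Cr3+(aq)] ≈ 0.0096 M.

0.0096 M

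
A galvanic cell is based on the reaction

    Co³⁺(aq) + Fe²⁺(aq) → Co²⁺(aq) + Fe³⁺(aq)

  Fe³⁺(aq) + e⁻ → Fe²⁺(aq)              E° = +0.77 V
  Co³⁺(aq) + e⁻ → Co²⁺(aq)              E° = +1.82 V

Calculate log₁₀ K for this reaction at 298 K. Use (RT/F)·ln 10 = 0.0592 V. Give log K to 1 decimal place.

log K = 17.7

The Co³⁺/Co²⁺ couple is reduced (cathode); E°cell = +1.82 − (+0.77) = +1.05 V with n = 1.
At equilibrium E = 0, so log K = nE°cell / 0.0592 = (1)(+1.05) / 0.0592 = 17.7.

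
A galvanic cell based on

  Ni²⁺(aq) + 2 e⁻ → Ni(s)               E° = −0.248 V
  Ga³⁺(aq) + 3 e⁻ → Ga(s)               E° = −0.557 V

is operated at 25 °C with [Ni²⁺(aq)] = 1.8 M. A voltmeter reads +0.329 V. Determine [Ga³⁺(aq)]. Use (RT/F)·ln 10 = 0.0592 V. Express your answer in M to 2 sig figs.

0.23 M

Ni²⁺/Ni is the cathode (higher E°); E°cell = −0.248 − (−0.557) = +0.309 V with n = 6.
Since E = E° − (0.0592/n)·log Q, log Q = n(E° − E)/0.0592 = −2.027.
The balanced reaction is 3 Ni²⁺(aq) + 2 Ga(s) → 3 Ni(s) + 2 Ga³⁺(aq), so Q = [Ga³⁺(aq)]^2 / [Ni²⁺(aq)]^3.
Solving for the unknown gives log [Ga³⁺(aq)] = −0.631, so [Ga³⁺(aq)] ≈ 0.23 M.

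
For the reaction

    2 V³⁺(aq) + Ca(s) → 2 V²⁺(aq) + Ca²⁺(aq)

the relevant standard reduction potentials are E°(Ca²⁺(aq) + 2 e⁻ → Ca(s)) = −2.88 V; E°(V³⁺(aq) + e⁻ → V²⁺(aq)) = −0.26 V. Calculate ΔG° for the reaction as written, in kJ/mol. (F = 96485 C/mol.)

−506 kJ/mol

In the reaction as written V³⁺(aq) is reduced, so the V³⁺/V²⁺ couple is the cathode and Ca²⁺/Ca is the anode.
E°cell = −0.26 − (−2.88) = +2.62 V; balancing electrons gives n = 2.
ΔG° = −nFE°cell = −(2)(96485)(+2.62) J/mol = −506 kJ/mol.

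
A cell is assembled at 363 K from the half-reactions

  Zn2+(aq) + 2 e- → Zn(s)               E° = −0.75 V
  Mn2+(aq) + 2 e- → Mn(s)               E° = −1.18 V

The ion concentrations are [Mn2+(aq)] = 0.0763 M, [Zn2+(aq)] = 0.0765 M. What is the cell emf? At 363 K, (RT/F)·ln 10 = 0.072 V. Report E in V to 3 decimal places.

+0.430 V

The Zn²⁺/Zn couple has the more positive E°, so it is the cathode; Mn²⁺/Mn is the anode.
E°cell = E°cat − E°an = −0.75 − (−1.18) = +0.43 V; n = 2.
Balancing gives Zn2+(aq) + Mn(s) → Zn(s) + Mn2+(aq); hence Q = [Mn2+(aq)] / [Zn2+(aq)] = 0.997 (log Q = −0.001).
Applying E = E° − (RT ln10/nF)·log Q gives +0.43 − (0.072/2)(−0.001) = +0.430 V.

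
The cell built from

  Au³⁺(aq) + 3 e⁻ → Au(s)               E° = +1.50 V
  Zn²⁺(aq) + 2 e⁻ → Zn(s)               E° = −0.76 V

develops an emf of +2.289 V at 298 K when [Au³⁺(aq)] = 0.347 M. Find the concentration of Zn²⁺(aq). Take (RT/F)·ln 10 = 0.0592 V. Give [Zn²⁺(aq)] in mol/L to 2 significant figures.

0.052 M

The Au³⁺/Au couple has the larger reduction potential, so it is the cathode: E°cell = +1.50 − (−0.76) = +2.26 V and n = 6.
Since E = E° − (0.0592/n)·log Q, log Q = n(E° − E)/0.0592 = −2.939.
Balancing electrons gives 2 Au³⁺(aq) + 3 Zn(s) → 2 Au(s) + 3 Zn²⁺(aq); thus Q = [Zn²⁺(aq)]^3 / [Au³⁺(aq)]^2.
Solving for the unknown gives log [Zn²⁺(aq)] = −1.286, so [Zn²⁺(aq)] ≈ 0.052 M.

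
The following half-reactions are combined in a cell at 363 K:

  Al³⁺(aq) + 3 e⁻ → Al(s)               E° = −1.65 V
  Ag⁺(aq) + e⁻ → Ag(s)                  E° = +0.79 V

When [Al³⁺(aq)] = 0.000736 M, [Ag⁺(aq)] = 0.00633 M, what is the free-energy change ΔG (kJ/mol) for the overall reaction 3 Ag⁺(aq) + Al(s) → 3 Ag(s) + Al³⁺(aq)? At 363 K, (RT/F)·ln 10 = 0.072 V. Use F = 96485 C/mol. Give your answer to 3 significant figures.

E°cell = +0.79 − (−1.65) = +2.44 V; the balanced reaction transfers n = 3 electrons.
The reaction quotient is [Al³⁺(aq)] / [Ag⁺(aq)]^3 = 2.9×10^3; by Nernst, E = +2.44 − (0.072/3)(3.463) = +2.3569 V.
Finally ΔG = −nFE = −(3)(96485 C/mol)(+2.3569 V) = −682 kJ/mol.

−682 kJ/mol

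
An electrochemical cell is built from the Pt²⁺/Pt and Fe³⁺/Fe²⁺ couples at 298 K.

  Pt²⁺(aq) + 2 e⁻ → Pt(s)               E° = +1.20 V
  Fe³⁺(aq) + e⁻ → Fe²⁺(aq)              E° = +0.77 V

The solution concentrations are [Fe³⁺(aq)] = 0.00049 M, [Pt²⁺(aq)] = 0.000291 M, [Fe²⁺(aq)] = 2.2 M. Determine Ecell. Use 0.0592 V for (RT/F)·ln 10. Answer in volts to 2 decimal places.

+0.54 V

Pt²⁺/Pt is reduced (cathode, E° = +1.20 V) and Fe³⁺/Fe²⁺ is oxidized (anode).
E°cell = E°cat − E°an = +1.20 − (+0.77) = +0.43 V; n = 2.
Balancing gives Pt²⁺(aq) + 2 Fe²⁺(aq) → Pt(s) + 2 Fe³⁺(aq); hence Q = [Fe³⁺(aq)]^2 / ([Pt²⁺(aq)]·[Fe²⁺(aq)]^2) = 0.00017 (log Q = −3.768).
E = E° − (0.0592/n)·log Q = +0.43 − (0.0592/2)(−3.768) = +0.54 V.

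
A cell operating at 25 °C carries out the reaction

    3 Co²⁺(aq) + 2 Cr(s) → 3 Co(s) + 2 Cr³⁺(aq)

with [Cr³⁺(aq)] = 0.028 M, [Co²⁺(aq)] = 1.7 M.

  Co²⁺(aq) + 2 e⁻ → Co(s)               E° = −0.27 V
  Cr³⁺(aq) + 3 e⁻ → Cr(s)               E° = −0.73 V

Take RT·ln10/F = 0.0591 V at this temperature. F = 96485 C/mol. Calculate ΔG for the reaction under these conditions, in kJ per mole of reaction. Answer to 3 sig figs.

−288 kJ/mol

The standard cell potential is −0.27 − (−0.73) = +0.46 V, with n = 6 electrons in the balanced equation.
Here Q = [Cr³⁺(aq)]^2 / [Co²⁺(aq)]^3 = 0.00016 (log Q = −3.797), giving E = +0.46 − (0.0591/6)·(−3.797) = +0.4974 V.
Then ΔG = −nFE = −6 × 96485 × +0.4974 J/mol = −288 kJ/mol.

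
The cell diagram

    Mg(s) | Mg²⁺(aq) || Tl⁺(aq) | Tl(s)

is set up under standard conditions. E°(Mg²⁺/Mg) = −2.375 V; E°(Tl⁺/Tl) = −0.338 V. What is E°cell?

+2.037 V

By convention the left-hand electrode in cell notation is the anode (oxidation) and the right-hand electrode is the cathode (reduction).
E°cell = E°(right) − E°(left) = −0.338 − (−2.375) = +2.037 V.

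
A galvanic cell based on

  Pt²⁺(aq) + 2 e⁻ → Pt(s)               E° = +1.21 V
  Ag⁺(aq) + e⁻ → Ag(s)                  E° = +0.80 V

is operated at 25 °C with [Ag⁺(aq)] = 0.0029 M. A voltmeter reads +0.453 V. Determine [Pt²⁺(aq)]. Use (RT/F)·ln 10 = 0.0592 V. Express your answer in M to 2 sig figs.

0.00024 M

Pt²⁺/Pt is the cathode (higher E°); E°cell = +1.21 − (+0.80) = +0.41 V with n = 2.
Since E = E° − (0.0592/n)·log Q, log Q = n(E° − E)/0.0592 = −1.453.
For Pt²⁺(aq) + 2 Ag(s) → Pt(s) + 2 Ag⁺(aq), the reaction quotient is Q = [Ag⁺(aq)]^2 / [Pt²⁺(aq)].
Isolating [Pt²⁺(aq)] in Q = 10^{−1.453} yields log [Pt²⁺(aq)] = −3.622, i.e. 0.00024 M.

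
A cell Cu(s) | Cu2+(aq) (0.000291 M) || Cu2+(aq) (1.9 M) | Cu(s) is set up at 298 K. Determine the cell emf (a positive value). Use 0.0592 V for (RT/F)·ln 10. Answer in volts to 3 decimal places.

0.113 V

For a concentration cell E°cell = 0, since both electrodes use the same couple.
The compartment with the higher Cu2+(aq) concentration (1.9 M) acts as the cathode; ions are reduced there and produced at the dilute (0.000291 M) anode.
With n = 2, Ecell = −(0.0592/2)·log([dilute]/[conc]) = −(0.0592/2)·log(0.000291/1.9) = +0.113 V.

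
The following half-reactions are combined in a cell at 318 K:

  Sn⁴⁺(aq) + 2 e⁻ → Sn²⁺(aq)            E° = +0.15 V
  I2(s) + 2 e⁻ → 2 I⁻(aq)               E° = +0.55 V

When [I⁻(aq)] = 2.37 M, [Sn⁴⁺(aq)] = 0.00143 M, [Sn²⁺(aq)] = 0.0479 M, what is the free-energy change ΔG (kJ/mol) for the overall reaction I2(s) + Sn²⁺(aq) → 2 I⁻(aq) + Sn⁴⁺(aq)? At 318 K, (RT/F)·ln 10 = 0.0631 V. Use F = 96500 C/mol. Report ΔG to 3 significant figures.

−81.9 kJ/mol

With I₂/I⁻ reduced at the cathode, E°cell = +0.55 − (+0.15) = +0.40 V and n = 2.
Here Q = ([I⁻(aq)]^2·[Sn⁴⁺(aq)]) / [Sn²⁺(aq)] = 0.168 (log Q = −0.776), giving E = +0.40 − (0.0631/2)·(−0.776) = +0.4245 V.
Then ΔG = −nFE = −2 × 96500 × +0.4245 J/mol = −81.9 kJ/mol.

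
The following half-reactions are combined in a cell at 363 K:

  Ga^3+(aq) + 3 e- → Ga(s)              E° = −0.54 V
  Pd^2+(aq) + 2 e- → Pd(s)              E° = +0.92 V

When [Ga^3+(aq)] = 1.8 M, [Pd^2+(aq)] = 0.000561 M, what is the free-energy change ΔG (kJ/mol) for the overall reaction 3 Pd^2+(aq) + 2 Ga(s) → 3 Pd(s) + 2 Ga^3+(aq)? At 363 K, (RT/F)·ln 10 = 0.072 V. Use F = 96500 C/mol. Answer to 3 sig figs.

E°cell = +0.92 − (−0.54) = +1.46 V; the balanced reaction transfers n = 6 electrons.
The reaction quotient is [Ga^3+(aq)]^2 / [Pd^2+(aq)]^3 = 1.84×10^10; by Nernst, E = +1.46 − (0.072/6)(10.264) = +1.3368 V.
Then ΔG = −nFE = −6 × 96500 × +1.3368 J/mol = −774 kJ/mol.

−774 kJ/mol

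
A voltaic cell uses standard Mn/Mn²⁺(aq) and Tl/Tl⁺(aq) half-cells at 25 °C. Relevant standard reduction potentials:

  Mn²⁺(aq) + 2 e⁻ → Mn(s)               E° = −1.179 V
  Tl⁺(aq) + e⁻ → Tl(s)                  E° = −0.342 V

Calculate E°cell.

Of the two couples in this cell, the one with the more positive reduction potential is reduced at the cathode: here that is Tl⁺/Tl (−0.342 V); Mn²⁺/Mn (−1.179 V) is the anode.
E°cell = E°(cathode) − E°(anode) = −0.342 − (−1.179) = +0.837 V.

+0.837 V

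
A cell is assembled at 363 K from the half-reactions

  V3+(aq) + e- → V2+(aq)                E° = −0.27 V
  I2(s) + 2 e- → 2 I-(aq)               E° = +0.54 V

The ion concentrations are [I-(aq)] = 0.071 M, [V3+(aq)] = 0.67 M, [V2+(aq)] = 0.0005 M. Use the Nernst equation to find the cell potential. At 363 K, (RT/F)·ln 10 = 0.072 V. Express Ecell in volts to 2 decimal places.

Since E°(I₂/I⁻) > E°(V³⁺/V²⁺), I₂/I⁻ serves as the cathode.
E°cell = E°cat − E°an = +0.54 − (−0.27) = +0.81 V; n = 2.
For the overall reaction I2(s) + 2 V2+(aq) → 2 I-(aq) + 2 V3+(aq), Q = ([I-(aq)]^2·[V3+(aq)]^2) / [V2+(aq)]^2 = 9.05×10^3, giving log Q = 3.957.
By the Nernst equation, E = +0.81 − (0.072/2)·(3.957) = +0.67 V.

+0.67 V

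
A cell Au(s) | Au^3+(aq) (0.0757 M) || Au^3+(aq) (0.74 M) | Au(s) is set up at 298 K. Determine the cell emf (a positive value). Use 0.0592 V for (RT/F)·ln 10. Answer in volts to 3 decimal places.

For a concentration cell E°cell = 0, since both electrodes use the same couple.
The compartment with the higher Au^3+(aq) concentration (0.74 M) acts as the cathode; ions are reduced there and produced at the dilute (0.0757 M) anode.
With n = 3, Ecell = −(0.0592/3)·log([dilute]/[conc]) = −(0.0592/3)·log(0.0757/0.74) = +0.020 V.

0.020 V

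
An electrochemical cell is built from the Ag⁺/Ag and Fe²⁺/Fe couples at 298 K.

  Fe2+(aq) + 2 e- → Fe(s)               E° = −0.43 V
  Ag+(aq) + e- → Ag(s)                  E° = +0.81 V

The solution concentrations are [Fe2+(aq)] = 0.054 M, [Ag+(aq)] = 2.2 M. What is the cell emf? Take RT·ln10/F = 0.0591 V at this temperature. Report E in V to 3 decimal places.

+1.298 V

Since E°(Ag⁺/Ag) > E°(Fe²⁺/Fe), Ag⁺/Ag serves as the cathode.
E°cell = E°cat − E°an = +0.81 − (−0.43) = +1.24 V; n = 2.
For the overall reaction 2 Ag+(aq) + Fe(s) → 2 Ag(s) + Fe2+(aq), Q = [Fe2+(aq)] / [Ag+(aq)]^2 = 0.0112, giving log Q = −1.952.
Applying E = E° − (RT ln10/nF)·log Q gives +1.24 − (0.0591/2)(−1.952) = +1.298 V.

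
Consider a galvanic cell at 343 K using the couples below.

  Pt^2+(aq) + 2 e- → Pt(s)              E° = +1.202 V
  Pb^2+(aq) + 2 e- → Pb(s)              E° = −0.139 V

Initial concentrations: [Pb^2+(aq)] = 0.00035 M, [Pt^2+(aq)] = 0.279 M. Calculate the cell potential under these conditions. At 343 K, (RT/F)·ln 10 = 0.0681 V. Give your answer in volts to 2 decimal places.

+1.44 V

Pt²⁺/Pt is reduced (cathode, E° = +1.202 V) and Pb²⁺/Pb is oxidized (anode).
E°cell = E°cat − E°an = +1.202 − (−0.139) = +1.341 V; n = 2.
The balanced reaction is Pt^2+(aq) + Pb(s) → Pt(s) + Pb^2+(aq), so Q = [Pb^2+(aq)] / [Pt^2+(aq)] = 0.00125 and log Q = −2.902.
By the Nernst equation, E = +1.341 − (0.0681/2)·(−2.902) = +1.44 V.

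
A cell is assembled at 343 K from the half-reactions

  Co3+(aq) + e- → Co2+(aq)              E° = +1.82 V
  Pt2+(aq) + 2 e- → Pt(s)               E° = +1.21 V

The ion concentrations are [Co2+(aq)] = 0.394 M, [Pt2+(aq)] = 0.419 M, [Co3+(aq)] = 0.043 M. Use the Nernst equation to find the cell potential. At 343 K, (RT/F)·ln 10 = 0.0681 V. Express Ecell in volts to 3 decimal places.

Co³⁺/Co²⁺ is reduced (cathode, E° = +1.82 V) and Pt²⁺/Pt is oxidized (anode).
The standard potential is +1.82 − (+1.21) = +0.61 V and the balanced reaction transfers n = 2 electrons.
For the overall reaction 2 Co3+(aq) + Pt(s) → 2 Co2+(aq) + Pt2+(aq), Q = ([Co2+(aq)]^2·[Pt2+(aq)]) / [Co3+(aq)]^2 = 35.2, giving log Q = 1.546.
E = E° − (0.0681/n)·log Q = +0.61 − (0.0681/2)(1.546) = +0.557 V.

+0.557 V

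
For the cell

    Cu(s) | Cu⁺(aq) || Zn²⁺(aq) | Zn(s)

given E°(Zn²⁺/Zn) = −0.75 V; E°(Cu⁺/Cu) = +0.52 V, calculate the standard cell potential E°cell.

By convention the left-hand electrode in cell notation is the anode (oxidation) and the right-hand electrode is the cathode (reduction).
E°cell = E°(right) − E°(left) = −0.75 − (+0.52) = −1.27 V.
The negative sign shows that, as written, the cell would require an external voltage to drive the reaction.

−1.27 V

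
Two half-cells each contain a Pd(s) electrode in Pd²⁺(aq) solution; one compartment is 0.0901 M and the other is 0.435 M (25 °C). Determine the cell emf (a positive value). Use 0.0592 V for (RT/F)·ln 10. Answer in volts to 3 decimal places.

For a concentration cell E°cell = 0, since both electrodes use the same couple.
The compartment with the higher Pd²⁺(aq) concentration (0.435 M) acts as the cathode; ions are reduced there and produced at the dilute (0.0901 M) anode.
With n = 2, Ecell = −(0.0592/2)·log([dilute]/[conc]) = −(0.0592/2)·log(0.0901/0.435) = +0.020 V.

0.020 V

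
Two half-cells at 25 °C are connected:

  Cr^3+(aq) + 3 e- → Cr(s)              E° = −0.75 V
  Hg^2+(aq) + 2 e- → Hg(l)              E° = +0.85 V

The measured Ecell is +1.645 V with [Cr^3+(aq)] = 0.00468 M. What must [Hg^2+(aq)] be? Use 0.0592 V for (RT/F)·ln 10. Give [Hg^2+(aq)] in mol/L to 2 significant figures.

0.93 M

Hg²⁺/Hg is the cathode (higher E°); E°cell = +0.85 − (−0.75) = +1.60 V with n = 6.
Rearranging E = E° − (0.0592/n)·log Q gives log Q = 6(+1.60 − (+1.645))/0.0592 = −4.561.
For 3 Hg^2+(aq) + 2 Cr(s) → 3 Hg(l) + 2 Cr^3+(aq), the reaction quotient is Q = [Cr^3+(aq)]^2 / [Hg^2+(aq)]^3.
Substituting the known concentrations and solving, log [Hg^2+(aq)] = −0.033 and [Hg^2+(aq)] = 0.93 M.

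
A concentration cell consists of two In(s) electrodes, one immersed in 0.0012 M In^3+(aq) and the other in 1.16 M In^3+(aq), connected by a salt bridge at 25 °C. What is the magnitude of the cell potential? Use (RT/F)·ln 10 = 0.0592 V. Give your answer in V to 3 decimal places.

0.059 V

For a concentration cell E°cell = 0, since both electrodes use the same couple.
The compartment with the higher In^3+(aq) concentration (1.16 M) acts as the cathode; ions are reduced there and produced at the dilute (0.0012 M) anode.
With n = 3, Ecell = −(0.0592/3)·log([dilute]/[conc]) = −(0.0592/3)·log(0.0012/1.16) = +0.059 V.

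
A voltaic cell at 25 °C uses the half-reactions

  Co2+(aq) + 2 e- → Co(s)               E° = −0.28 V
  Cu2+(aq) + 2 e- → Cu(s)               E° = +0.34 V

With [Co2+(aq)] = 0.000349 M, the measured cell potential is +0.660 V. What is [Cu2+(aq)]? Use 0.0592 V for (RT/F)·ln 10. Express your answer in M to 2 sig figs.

With Cu²⁺/Cu at the cathode and Co²⁺/Co at the anode, E°cell = +0.34 − (−0.28) = +0.62 V (n = 2).
Rearranging E = E° − (0.0592/n)·log Q gives log Q = 2(+0.62 − (+0.660))/0.0592 = −1.351.
For Cu2+(aq) + Co(s) → Cu(s) + Co2+(aq), the reaction quotient is Q = [Co2+(aq)] / [Cu2+(aq)].
Substituting the known concentrations and solving, log [Cu2+(aq)] = −2.106 and [Cu2+(aq)] = 0.0078 M.

0.0078 M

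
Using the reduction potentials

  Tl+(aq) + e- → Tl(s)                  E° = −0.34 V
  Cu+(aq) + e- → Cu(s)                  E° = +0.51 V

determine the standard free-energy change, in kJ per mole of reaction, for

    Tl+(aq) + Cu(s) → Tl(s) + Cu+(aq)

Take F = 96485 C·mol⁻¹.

+82.0 kJ/mol

In the reaction as written Tl+(aq) is reduced, so the Tl⁺/Tl couple is the cathode and Cu⁺/Cu is the anode.
E°cell = −0.34 − (+0.51) = −0.85 V; balancing electrons gives n = 1.
ΔG° = −nFE°cell = −(1)(96485)(−0.85) J/mol = +82.0 kJ/mol.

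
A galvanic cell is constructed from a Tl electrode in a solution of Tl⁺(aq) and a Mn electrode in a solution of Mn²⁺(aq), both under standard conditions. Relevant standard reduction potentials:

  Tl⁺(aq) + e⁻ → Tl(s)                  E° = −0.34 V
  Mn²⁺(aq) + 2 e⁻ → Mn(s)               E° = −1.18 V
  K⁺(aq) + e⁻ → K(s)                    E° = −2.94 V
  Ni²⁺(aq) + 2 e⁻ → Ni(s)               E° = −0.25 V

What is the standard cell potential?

+0.84 V

Of the two couples in this cell, the one with the more positive reduction potential is reduced at the cathode: here that is Tl⁺/Tl (−0.34 V); Mn²⁺/Mn (−1.18 V) is the anode.
E°cell = E°(cathode) − E°(anode) = −0.34 − (−1.18) = +0.84 V.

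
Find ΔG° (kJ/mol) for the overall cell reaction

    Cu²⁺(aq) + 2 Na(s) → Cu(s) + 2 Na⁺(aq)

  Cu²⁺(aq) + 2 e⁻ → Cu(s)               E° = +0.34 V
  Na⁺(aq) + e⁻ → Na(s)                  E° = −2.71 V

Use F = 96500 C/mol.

−589 kJ/mol

In the reaction as written Cu²⁺(aq) is reduced, so the Cu²⁺/Cu couple is the cathode and Na⁺/Na is the anode.
E°cell = +0.34 − (−2.71) = +3.05 V; balancing electrons gives n = 2.
ΔG° = −nFE°cell = −(2)(96500)(+3.05) J/mol = −589 kJ/mol.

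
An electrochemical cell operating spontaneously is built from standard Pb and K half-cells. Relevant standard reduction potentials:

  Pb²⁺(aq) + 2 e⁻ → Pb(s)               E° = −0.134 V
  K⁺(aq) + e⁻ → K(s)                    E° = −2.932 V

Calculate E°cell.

+2.798 V

The Pb²⁺/Pb couple has the higher E°, so Pb ion is reduced (cathode) and K is oxidized (anode).
E°cell = E°(cathode) − E°(anode) = −0.134 − (−2.932) = +2.798 V.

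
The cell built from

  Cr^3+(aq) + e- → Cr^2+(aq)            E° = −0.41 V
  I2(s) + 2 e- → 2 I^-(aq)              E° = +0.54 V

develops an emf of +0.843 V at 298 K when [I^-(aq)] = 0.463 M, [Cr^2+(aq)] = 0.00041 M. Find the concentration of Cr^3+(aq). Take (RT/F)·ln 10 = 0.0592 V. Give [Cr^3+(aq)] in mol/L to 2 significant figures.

0.057 M

The I₂/I⁻ couple has the larger reduction potential, so it is the cathode: E°cell = +0.54 − (−0.41) = +0.95 V and n = 2.
Rearranging E = E° − (0.0592/n)·log Q gives log Q = 2(+0.95 − (+0.843))/0.0592 = 3.615.
For I2(s) + 2 Cr^2+(aq) → 2 I^-(aq) + 2 Cr^3+(aq), the reaction quotient is Q = ([I^-(aq)]^2·[Cr^3+(aq)]^2) / [Cr^2+(aq)]^2.
Isolating [Cr^3+(aq)] in Q = 10^{3.615} yields log [Cr^3+(aq)] = −1.245, i.e. 0.057 M.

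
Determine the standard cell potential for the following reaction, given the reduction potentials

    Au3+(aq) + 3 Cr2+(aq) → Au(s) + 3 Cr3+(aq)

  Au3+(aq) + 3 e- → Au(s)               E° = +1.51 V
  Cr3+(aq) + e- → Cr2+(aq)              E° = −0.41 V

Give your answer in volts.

+1.92 V

Au3+(aq) gains electrons, so the Au³⁺/Au couple is the cathode; the Cr³⁺/Cr²⁺ couple is the anode.
E°cell = E°(cathode) − E°(anode) = +1.51 − (−0.41) = +1.92 V.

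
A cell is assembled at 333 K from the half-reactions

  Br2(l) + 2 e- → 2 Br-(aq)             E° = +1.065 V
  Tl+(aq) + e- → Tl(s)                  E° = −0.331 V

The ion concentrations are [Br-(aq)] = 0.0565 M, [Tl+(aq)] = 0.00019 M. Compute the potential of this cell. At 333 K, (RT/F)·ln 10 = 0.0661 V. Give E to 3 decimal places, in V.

Br₂/Br⁻ is reduced (cathode, E° = +1.065 V) and Tl⁺/Tl is oxidized (anode).
E°cell = E°cat − E°an = +1.065 − (−0.331) = +1.396 V; n = 2.
Balancing gives Br2(l) + 2 Tl(s) → 2 Br-(aq) + 2 Tl+(aq); hence Q = [Br-(aq)]^2·[Tl+(aq)]^2 = 1.15×10^−10 (log Q = −9.938).
Applying E = E° − (RT ln10/nF)·log Q gives +1.396 − (0.0661/2)(−9.938) = +1.724 V.

+1.724 V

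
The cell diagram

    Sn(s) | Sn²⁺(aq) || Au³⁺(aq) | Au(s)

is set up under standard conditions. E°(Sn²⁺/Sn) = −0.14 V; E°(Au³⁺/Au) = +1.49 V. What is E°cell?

By convention the left-hand electrode in cell notation is the anode (oxidation) and the right-hand electrode is the cathode (reduction).
E°cell = E°(right) − E°(left) = +1.49 − (−0.14) = +1.63 V.

+1.63 V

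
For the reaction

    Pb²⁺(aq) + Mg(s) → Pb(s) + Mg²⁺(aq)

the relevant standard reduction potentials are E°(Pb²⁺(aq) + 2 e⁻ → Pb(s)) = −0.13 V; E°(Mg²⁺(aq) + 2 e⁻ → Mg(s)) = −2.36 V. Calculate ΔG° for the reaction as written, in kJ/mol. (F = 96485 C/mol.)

In the reaction as written Pb²⁺(aq) is reduced, so the Pb²⁺/Pb couple is the cathode and Mg²⁺/Mg is the anode.
E°cell = −0.13 − (−2.36) = +2.23 V; balancing electrons gives n = 2.
ΔG° = −nFE°cell = −(2)(96485)(+2.23) J/mol = −430 kJ/mol.

−430 kJ/mol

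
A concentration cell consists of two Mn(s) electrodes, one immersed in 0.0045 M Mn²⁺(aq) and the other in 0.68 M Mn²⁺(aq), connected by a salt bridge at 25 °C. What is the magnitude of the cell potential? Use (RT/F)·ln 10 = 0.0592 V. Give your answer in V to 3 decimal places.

For a concentration cell E°cell = 0, since both electrodes use the same couple.
The compartment with the higher Mn²⁺(aq) concentration (0.68 M) acts as the cathode; ions are reduced there and produced at the dilute (0.0045 M) anode.
With n = 2, Ecell = −(0.0592/2)·log([dilute]/[conc]) = −(0.0592/2)·log(0.0045/0.68) = +0.065 V.

0.065 V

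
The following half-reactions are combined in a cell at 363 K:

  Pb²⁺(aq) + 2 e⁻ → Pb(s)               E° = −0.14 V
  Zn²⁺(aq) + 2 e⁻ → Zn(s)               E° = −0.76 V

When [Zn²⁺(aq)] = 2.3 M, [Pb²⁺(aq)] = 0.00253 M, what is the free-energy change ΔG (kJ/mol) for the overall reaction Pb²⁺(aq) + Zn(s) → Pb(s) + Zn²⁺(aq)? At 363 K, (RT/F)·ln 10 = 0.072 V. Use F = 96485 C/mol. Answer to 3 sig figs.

E°cell = −0.14 − (−0.76) = +0.62 V; the balanced reaction transfers n = 2 electrons.
Here Q = [Zn²⁺(aq)] / [Pb²⁺(aq)] = 909 (log Q = 2.959), giving E = +0.62 − (0.072/2)·(2.959) = +0.5135 V.
ΔG = −nFE = −(2)(96485)(+0.5135) J/mol = −99.1 kJ/mol.

−99.1 kJ/mol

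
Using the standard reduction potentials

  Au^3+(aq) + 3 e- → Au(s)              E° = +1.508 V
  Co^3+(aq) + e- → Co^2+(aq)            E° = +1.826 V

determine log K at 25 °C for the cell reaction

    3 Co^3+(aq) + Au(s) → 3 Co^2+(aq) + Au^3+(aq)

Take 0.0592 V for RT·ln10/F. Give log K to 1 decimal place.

log K = 16.1

The Co³⁺/Co²⁺ couple is reduced (cathode); E°cell = +1.826 − (+1.508) = +0.318 V with n = 3.
At equilibrium E = 0, so log K = nE°cell / 0.0592 = (3)(+0.318) / 0.0592 = 16.1.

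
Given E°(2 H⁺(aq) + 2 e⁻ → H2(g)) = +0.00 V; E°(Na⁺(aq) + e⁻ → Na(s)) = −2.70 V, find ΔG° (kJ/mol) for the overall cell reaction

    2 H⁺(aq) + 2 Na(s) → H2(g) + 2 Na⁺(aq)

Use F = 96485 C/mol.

In the reaction as written H⁺(aq) is reduced, so the 2H⁺/H₂ couple is the cathode and Na⁺/Na is the anode.
E°cell = +0.00 − (−2.70) = +2.70 V; balancing electrons gives n = 2.
ΔG° = −nFE°cell = −(2)(96485)(+2.70) J/mol = −521 kJ/mol.

−521 kJ/mol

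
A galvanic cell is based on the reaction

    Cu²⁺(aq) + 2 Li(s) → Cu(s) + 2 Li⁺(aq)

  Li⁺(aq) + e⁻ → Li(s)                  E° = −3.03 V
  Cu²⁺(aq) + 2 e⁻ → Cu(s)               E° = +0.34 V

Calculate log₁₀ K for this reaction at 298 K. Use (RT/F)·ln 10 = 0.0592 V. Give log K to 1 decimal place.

The Cu²⁺/Cu couple is reduced (cathode); E°cell = +0.34 − (−3.03) = +3.37 V with n = 2.
At equilibrium E = 0, so log K = nE°cell / 0.0592 = (2)(+3.37) / 0.0592 = 113.9.

log K = 113.9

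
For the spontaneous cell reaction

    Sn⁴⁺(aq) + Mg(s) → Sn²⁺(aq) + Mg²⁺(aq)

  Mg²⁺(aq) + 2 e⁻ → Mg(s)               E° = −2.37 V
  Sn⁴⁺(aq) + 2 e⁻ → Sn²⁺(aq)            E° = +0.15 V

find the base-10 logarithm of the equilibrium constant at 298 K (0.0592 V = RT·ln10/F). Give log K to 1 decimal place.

The Sn⁴⁺/Sn²⁺ couple is reduced (cathode); E°cell = +0.15 − (−2.37) = +2.52 V with n = 2.
At equilibrium E = 0, so log K = nE°cell / 0.0592 = (2)(+2.52) / 0.0592 = 85.1.

log K = 85.1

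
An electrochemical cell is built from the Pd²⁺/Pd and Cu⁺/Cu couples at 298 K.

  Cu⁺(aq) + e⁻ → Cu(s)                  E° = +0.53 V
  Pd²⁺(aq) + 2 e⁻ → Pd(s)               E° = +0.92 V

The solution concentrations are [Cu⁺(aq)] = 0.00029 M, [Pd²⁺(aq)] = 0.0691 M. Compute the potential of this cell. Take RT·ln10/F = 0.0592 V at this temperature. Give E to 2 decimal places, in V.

The Pd²⁺/Pd couple has the more positive E°, so it is the cathode; Cu⁺/Cu is the anode.
E°cell = E°cat − E°an = +0.92 − (+0.53) = +0.39 V; n = 2.
Balancing gives Pd²⁺(aq) + 2 Cu(s) → Pd(s) + 2 Cu⁺(aq); hence Q = [Cu⁺(aq)]^2 / [Pd²⁺(aq)] = 1.22×10^−6 (log Q = −5.915).
E = E° − (0.0592/n)·log Q = +0.39 − (0.0592/2)(−5.915) = +0.57 V.

+0.57 V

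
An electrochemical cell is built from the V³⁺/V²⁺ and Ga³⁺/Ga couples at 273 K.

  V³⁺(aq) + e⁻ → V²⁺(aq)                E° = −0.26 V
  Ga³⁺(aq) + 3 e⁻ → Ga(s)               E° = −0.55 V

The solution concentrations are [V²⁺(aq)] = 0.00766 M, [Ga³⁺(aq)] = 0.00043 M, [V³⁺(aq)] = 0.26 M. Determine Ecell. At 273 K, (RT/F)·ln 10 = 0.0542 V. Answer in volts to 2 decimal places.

+0.43 V

V³⁺/V²⁺ is reduced (cathode, E° = −0.26 V) and Ga³⁺/Ga is oxidized (anode).
The standard potential is −0.26 − (−0.55) = +0.29 V and the balanced reaction transfers n = 3 electrons.
For the overall reaction 3 V³⁺(aq) + Ga(s) → 3 V²⁺(aq) + Ga³⁺(aq), Q = ([V²⁺(aq)]^3·[Ga³⁺(aq)]) / [V³⁺(aq)]^3 = 1.1×10^−8, giving log Q = −7.959.
By the Nernst equation, E = +0.29 − (0.0542/3)·(−7.959) = +0.43 V.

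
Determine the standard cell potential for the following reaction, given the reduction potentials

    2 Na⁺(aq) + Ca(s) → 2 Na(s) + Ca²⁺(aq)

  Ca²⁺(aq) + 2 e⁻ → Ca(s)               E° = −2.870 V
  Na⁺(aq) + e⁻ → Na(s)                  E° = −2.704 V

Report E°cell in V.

+0.166 V

In the reaction as written, Na⁺(aq) is reduced (cathode) and Ca²⁺(aq) is produced by oxidation at the anode.
E°cell = E°(cathode) − E°(anode) = −2.704 − (−2.870) = +0.166 V.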